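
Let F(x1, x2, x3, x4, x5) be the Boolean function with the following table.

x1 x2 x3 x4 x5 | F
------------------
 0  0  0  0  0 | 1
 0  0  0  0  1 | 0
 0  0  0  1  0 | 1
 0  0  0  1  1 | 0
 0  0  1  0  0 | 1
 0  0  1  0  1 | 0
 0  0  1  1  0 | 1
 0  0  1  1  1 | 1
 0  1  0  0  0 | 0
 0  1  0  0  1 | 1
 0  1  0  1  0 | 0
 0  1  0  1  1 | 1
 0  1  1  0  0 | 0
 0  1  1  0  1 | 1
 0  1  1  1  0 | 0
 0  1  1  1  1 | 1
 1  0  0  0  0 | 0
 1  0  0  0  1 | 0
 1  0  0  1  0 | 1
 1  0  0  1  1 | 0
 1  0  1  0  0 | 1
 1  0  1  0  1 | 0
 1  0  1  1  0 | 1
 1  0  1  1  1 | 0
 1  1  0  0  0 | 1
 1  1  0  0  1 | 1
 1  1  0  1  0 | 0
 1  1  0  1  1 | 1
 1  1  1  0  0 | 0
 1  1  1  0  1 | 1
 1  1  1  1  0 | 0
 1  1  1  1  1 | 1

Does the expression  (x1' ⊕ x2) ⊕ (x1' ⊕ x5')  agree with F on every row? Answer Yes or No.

Evaluate (x1' ⊕ x2) ⊕ (x1' ⊕ x5') on each row and compare to F:
  x1=0, x2=0, x3=0, x4=0, x5=0: formula gives 1, F = 1 ✓
  x1=0, x2=0, x3=0, x4=0, x5=1: formula gives 0, F = 0 ✓
  x1=0, x2=0, x3=0, x4=1, x5=0: formula gives 1, F = 1 ✓
  x1=0, x2=0, x3=0, x4=1, x5=1: formula gives 0, F = 0 ✓
  …
  x1=0, x2=0, x3=1, x4=1, x5=1: formula gives 0, but F = 1 ✗
Since they disagree at (0,0,1,1,1), the expression is not a correct formula for F.

No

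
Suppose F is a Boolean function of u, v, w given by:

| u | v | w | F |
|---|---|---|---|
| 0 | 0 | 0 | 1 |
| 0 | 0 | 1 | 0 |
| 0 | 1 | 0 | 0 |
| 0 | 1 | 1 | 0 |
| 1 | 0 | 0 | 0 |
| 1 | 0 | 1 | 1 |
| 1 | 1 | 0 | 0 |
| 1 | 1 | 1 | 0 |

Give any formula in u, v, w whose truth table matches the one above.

Collect the rows where F=1 — (0,0,0), (1,0,1) — and write one minterm per row: ¬u·¬v·¬w, u·¬v·w. Their union (logical OR) reproduces the table exactly.

F(u, v, w) = ((¬u ∧ ¬v) ∧ ¬w) ∨ ((u ∧ ¬v) ∧ w)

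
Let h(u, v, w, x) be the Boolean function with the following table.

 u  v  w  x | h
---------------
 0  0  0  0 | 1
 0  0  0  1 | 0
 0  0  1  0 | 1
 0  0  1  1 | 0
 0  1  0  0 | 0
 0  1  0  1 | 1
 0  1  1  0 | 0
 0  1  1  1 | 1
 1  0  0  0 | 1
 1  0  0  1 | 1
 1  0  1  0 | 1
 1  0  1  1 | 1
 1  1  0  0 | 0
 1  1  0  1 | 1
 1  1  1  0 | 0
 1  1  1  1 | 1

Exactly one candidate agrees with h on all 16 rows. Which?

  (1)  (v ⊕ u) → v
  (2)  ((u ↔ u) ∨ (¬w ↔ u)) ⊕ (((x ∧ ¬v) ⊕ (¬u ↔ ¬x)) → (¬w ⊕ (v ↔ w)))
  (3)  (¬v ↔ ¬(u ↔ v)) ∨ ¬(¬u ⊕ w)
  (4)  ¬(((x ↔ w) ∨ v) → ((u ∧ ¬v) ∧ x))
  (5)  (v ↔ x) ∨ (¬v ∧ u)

5

(1): at (0,0,0,1) it gives 1, but h = 0 — eliminated.
(2): at (0,0,0,1) it gives 1, but h = 0 — eliminated.
(3): at (0,0,0,0) it gives 0, but h = 1 — eliminated.
(4): at (0,0,1,0) it gives 0, but h = 1 — eliminated.
(5) is the remaining candidate, and it agrees with h on all 16 inputs.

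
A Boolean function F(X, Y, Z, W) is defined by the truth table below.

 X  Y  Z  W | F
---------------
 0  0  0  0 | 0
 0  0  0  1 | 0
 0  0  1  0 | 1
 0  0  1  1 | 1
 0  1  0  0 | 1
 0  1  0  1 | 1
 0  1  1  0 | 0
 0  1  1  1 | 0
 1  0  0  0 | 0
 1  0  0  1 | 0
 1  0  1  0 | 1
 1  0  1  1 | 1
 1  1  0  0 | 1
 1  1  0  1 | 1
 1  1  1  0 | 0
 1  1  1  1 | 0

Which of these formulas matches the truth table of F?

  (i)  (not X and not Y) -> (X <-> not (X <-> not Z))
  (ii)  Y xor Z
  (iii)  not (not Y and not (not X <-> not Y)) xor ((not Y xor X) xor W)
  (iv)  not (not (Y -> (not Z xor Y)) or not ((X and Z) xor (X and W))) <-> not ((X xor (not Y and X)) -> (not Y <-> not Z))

ii

(i) fails at (0,1,1,0): the formula yields 1, F is 0.
(iii) fails at (0,0,0,1): the formula yields 1, F is 0.
(iv) fails at (0,0,0,0): the formula yields 1, F is 0.
Only (ii) survives; checking it on all 16 rows confirms it matches F.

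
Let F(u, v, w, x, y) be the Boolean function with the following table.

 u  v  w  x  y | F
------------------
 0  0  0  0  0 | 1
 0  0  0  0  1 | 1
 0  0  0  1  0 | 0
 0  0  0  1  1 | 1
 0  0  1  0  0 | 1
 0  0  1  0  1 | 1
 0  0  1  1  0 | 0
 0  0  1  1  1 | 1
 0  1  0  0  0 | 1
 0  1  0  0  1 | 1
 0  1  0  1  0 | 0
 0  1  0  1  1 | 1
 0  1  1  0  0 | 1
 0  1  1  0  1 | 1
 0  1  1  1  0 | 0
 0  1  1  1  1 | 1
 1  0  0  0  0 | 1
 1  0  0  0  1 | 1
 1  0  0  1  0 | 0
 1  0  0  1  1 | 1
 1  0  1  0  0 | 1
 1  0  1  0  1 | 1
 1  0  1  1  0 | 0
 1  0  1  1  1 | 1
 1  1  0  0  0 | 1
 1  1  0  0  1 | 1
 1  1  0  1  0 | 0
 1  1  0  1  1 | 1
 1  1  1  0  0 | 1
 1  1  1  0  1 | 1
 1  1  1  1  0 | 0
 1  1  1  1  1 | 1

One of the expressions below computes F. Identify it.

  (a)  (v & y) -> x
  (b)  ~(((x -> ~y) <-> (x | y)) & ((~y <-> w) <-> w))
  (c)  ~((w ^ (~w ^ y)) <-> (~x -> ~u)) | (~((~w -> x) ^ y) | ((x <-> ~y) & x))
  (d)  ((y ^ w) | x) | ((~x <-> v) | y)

b

(a): at (0,0,0,1,0) it gives 1, but F = 0 — eliminated.
(c): at (0,0,0,1,0) it gives 1, but F = 0 — eliminated.
(d): at (0,0,0,0,0) it gives 0, but F = 1 — eliminated.
(b) is the remaining candidate, and it agrees with F on all 32 inputs.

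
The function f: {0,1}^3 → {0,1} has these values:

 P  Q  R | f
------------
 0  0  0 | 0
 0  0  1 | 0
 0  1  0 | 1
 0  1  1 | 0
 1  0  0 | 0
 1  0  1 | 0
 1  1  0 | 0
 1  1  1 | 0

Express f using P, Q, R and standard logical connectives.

Only row (0,1,0) gives 1. That row's minterm ¬P·Q·¬R is f directly.

f(P, Q, R) = (¬P ∧ Q) ∧ ¬R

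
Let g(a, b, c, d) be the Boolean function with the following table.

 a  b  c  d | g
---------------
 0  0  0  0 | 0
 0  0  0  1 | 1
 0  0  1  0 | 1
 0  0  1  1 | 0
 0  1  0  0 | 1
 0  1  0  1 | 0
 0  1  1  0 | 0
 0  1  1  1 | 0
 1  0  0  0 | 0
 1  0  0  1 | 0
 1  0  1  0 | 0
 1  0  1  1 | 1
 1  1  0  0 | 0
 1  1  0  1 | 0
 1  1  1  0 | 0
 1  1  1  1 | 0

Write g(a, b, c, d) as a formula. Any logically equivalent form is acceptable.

g(a, b, c, d) = (((((not a and not b) and not c) and d) or (((not a and not b) and c) and not d)) or (((not a and b) and not c) and not d)) or (((a and not b) and c) and d)

The 1-rows are (0,0,0,1), (0,0,1,0), (0,1,0,0), (1,0,1,1). Each contributes one minterm — ¬a·¬b·¬c·d; ¬a·¬b·c·¬d; ¬a·b·¬c·¬d; a·¬b·c·d — and their disjunction is a sum-of-products form of g.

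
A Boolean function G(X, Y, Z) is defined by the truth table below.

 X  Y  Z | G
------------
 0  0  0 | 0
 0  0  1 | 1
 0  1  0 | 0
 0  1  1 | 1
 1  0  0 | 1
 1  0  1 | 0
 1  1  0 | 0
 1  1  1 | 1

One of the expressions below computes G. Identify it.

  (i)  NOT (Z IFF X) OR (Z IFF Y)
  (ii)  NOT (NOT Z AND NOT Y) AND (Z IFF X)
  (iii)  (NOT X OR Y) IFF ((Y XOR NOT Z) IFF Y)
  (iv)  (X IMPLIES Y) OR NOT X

iii

(i) disagrees with G on (0,0,0) (formula → 1, table → 0); rule it out.
(ii) disagrees with G on (0,0,1) (formula → 0, table → 1); rule it out.
(iv) disagrees with G on (0,0,0) (formula → 1, table → 0); rule it out.
(iii) is the remaining candidate, and it agrees with G on all 8 inputs.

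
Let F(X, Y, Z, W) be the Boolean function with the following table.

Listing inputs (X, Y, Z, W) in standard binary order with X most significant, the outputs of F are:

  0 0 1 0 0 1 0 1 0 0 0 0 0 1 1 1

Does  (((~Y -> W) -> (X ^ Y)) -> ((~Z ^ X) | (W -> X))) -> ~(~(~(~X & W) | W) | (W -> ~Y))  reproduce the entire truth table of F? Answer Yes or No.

Check the formula against F row by row:
  X=0, Y=0, Z=0, W=0: formula gives 0, F = 0 ✓
  X=0, Y=0, Z=0, W=1: formula gives 0, F = 0 ✓
  X=0, Y=0, Z=1, W=0: formula gives 0, but F = 1 ✗
A single disagreement suffices: at (0,0,1,0) they differ, so the formula does not compute F.

No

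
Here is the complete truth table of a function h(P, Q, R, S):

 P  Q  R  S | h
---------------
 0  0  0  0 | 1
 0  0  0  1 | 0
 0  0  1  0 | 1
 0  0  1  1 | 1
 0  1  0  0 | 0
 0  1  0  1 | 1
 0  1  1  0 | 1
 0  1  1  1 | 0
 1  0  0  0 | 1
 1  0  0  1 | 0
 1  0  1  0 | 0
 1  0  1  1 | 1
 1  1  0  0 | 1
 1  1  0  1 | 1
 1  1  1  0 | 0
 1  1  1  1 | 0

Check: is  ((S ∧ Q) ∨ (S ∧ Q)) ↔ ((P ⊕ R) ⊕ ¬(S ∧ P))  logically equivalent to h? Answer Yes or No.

No

Evaluate ((S ∧ Q) ∨ (S ∧ Q)) ↔ ((P ⊕ R) ⊕ ¬(S ∧ P)) on each row and compare to h:
  P=0, Q=0, R=0, S=0: formula gives 0, but h = 1 ✗
A single disagreement suffices: at (0,0,0,0) they differ, so the formula does not compute h.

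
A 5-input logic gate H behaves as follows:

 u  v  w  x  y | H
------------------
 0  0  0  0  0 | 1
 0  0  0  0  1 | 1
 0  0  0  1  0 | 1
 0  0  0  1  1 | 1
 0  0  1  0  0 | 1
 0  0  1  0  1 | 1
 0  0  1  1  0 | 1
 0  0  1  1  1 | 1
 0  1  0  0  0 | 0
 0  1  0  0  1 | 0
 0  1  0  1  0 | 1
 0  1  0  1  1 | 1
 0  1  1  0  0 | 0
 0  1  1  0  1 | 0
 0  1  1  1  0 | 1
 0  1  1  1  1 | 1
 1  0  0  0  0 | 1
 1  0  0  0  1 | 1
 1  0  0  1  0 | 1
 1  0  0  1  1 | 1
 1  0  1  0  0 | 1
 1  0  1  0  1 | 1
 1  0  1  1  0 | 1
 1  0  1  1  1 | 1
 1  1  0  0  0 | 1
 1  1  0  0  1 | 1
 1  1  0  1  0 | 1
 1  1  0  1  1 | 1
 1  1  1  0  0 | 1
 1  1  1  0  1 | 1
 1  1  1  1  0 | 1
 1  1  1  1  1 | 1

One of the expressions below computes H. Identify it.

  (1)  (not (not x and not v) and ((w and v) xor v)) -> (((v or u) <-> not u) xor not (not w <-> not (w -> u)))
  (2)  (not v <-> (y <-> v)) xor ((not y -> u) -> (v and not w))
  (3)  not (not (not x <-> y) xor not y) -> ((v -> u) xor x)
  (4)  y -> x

(1): at (0,1,0,1,0) it gives 0, but H = 1 — eliminated.
(2): at (0,0,0,0,0) it gives 0, but H = 1 — eliminated.
(4): at (0,0,0,0,1) it gives 0, but H = 1 — eliminated.
(3) is the remaining candidate, and it agrees with H on all 32 inputs.

3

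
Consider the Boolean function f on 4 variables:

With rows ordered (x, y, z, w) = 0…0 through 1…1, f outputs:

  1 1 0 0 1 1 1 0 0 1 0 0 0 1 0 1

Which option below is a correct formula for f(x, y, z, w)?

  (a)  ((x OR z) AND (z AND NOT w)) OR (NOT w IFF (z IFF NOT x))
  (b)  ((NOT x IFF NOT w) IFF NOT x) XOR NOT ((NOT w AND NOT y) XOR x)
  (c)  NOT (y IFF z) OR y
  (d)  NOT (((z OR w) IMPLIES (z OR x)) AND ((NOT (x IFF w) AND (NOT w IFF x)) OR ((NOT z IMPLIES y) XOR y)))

d

(a) disagrees with f on (0,0,0,0) (formula → 0, table → 1); rule it out.
(b) disagrees with f on (0,0,1,0) (formula → 1, table → 0); rule it out.
(c) disagrees with f on (0,0,0,0) (formula → 0, table → 1); rule it out.
Only (d) survives; checking it on all 16 rows confirms it matches f.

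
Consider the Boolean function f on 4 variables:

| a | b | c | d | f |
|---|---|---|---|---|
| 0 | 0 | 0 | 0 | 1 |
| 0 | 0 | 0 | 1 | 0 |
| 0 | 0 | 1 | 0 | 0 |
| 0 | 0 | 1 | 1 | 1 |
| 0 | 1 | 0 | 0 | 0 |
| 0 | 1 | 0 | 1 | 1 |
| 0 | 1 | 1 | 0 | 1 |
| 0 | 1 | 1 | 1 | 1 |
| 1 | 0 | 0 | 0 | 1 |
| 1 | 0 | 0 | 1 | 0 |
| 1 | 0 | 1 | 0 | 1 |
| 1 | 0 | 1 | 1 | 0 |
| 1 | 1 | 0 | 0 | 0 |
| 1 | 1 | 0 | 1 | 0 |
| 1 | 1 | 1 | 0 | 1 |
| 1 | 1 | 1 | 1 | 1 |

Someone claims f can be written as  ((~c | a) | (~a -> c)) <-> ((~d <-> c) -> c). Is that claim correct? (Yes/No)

Check the formula against f row by row:
  a=0, b=0, c=0, d=0: formula gives 1, f = 1 ✓
  a=0, b=0, c=0, d=1: formula gives 0, f = 0 ✓
  a=0, b=0, c=1, d=0: formula gives 1, but f = 0 ✗
Row (0,0,1,0) is a counterexample, so the formula is not equivalent to f.

No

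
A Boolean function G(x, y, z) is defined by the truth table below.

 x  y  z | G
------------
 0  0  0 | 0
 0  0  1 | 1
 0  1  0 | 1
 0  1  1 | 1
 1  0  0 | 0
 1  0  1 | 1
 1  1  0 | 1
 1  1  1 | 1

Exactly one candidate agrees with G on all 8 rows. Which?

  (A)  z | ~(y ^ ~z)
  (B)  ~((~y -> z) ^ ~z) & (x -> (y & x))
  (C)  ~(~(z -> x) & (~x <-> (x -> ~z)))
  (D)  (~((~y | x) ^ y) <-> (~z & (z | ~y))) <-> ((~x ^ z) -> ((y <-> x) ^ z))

(B) disagrees with G on (0,0,1) (formula → 0, table → 1); rule it out.
(C) disagrees with G on (0,0,0) (formula → 1, table → 0); rule it out.
(D) disagrees with G on (0,1,0) (formula → 0, table → 1); rule it out.
(A) is the remaining candidate, and it agrees with G on all 8 inputs.

A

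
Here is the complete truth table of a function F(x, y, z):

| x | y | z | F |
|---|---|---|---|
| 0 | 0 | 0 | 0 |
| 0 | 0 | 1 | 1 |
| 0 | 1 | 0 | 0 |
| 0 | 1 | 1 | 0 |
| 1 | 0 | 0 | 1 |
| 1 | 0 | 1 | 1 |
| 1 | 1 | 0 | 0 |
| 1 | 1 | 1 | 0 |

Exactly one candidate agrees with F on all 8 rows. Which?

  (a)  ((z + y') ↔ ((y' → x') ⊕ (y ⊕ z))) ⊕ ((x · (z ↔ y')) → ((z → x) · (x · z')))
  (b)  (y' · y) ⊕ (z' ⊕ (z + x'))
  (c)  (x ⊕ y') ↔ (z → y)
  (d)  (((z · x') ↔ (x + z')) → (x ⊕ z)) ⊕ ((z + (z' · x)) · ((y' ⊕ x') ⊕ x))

a

(b) disagrees with F on (0,1,1) (formula → 1, table → 0); rule it out.
(c) disagrees with F on (0,0,0) (formula → 1, table → 0); rule it out.
(d) disagrees with F on (0,0,0) (formula → 1, table → 0); rule it out.
Only (a) survives; checking it on all 8 rows confirms it matches F.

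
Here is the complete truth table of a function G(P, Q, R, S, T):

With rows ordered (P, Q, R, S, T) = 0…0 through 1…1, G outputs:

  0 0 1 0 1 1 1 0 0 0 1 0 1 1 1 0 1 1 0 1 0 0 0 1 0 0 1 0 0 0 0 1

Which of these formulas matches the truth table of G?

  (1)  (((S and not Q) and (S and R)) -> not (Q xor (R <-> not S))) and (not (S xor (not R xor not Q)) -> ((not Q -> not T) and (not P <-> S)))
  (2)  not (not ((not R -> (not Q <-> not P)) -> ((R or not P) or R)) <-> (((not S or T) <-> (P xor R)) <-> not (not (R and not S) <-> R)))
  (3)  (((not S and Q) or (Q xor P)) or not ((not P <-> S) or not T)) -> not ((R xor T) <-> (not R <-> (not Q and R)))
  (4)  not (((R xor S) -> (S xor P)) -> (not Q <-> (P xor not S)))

2

(1): at (0,0,0,1,1) it gives 1, but G = 0 — eliminated.
(3): at (0,0,0,0,0) it gives 1, but G = 0 — eliminated.
(4): at (0,0,0,1,1) it gives 1, but G = 0 — eliminated.
Only (2) survives; checking it on all 32 rows confirms it matches G.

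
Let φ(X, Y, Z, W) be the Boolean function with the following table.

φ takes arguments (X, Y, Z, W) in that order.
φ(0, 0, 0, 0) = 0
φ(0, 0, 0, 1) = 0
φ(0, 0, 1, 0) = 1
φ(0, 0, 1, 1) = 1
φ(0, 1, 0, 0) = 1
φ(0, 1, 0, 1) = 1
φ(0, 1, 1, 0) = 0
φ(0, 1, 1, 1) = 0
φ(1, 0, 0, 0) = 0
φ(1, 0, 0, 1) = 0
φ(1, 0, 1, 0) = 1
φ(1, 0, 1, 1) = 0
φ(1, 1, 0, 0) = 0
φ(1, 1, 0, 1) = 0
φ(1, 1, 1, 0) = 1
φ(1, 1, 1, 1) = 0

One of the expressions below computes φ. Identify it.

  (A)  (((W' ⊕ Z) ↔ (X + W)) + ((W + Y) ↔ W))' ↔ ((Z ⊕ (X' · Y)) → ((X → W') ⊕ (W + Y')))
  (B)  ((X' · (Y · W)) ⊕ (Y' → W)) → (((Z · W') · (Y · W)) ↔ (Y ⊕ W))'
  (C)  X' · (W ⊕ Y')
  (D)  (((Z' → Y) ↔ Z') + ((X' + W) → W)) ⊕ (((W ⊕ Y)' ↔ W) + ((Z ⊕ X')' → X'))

A

(B) fails at (0,0,0,0): the formula yields 1, φ is 0.
(C) fails at (0,0,0,0): the formula yields 1, φ is 0.
(D) fails at (0,0,0,0): the formula yields 1, φ is 0.
Only (A) survives; checking it on all 16 rows confirms it matches φ.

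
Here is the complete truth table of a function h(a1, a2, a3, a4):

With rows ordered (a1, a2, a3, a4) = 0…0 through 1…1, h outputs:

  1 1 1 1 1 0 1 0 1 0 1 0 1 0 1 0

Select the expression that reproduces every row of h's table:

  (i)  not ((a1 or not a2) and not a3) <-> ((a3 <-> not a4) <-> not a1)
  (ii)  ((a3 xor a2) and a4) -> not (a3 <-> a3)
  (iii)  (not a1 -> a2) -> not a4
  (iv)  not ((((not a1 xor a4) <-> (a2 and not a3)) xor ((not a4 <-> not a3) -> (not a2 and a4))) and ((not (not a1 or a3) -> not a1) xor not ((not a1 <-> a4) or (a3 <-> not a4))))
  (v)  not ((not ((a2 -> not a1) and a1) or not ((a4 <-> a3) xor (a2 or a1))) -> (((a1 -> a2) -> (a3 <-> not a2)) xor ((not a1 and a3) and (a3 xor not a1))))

iii

(i) fails at (0,0,0,1): the formula yields 0, h is 1.
(ii) fails at (0,0,1,1): the formula yields 0, h is 1.
(iv) fails at (0,0,1,0): the formula yields 0, h is 1.
(v) fails at (0,0,1,0): the formula yields 0, h is 1.
(iii) is the remaining candidate, and it agrees with h on all 16 inputs.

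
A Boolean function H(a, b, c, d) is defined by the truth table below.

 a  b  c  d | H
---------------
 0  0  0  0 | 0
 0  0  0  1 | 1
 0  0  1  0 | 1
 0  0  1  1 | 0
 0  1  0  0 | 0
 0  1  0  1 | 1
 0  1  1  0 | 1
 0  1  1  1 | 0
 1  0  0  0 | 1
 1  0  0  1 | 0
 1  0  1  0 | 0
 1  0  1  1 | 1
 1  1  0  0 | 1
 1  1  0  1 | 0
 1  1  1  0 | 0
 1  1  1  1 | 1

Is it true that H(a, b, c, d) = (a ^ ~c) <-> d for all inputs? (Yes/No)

Yes

Check the formula against H row by row:
  a=0, b=0, c=0, d=0: formula gives 0, H = 0 ✓
  a=0, b=0, c=0, d=1: formula gives 1, H = 1 ✓
  a=0, b=0, c=1, d=0: formula gives 1, H = 1 ✓
  a=0, b=0, c=1, d=1: formula gives 0, H = 0 ✓
  …and likewise for the remaining 12 rows.
All 16 rows match — the expression computes H exactly.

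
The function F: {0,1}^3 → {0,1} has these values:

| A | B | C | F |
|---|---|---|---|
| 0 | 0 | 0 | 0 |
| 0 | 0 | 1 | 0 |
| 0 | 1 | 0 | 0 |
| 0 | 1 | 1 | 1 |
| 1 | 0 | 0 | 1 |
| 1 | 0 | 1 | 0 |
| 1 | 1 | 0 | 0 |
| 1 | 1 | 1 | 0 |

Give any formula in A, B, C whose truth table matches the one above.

F(A, B, C) = ((¬A ∧ B) ∧ C) ∨ ((A ∧ ¬B) ∧ ¬C)

The 1-rows are (0,1,1), (1,0,0). Each contributes one minterm — ¬A·B·C; A·¬B·¬C — and their disjunction is a sum-of-products form of F.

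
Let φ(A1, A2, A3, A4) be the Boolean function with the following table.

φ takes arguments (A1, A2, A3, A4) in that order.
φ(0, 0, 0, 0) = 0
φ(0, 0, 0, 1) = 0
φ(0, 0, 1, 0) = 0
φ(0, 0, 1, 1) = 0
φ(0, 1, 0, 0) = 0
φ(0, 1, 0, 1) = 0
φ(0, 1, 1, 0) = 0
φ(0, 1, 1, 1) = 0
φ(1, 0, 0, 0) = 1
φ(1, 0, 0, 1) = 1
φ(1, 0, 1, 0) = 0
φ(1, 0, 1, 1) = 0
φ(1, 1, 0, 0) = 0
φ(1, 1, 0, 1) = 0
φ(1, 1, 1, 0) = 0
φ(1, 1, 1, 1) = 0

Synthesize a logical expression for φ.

Collect the rows where φ=1 — (1,0,0,0), (1,0,0,1) — and write one minterm per row: A1·¬A2·¬A3·¬A4, A1·¬A2·¬A3·A4. Their union (logical OR) reproduces the table exactly.

φ(A1, A2, A3, A4) = (((A1 & ~A2) & ~A3) & ~A4) | (((A1 & ~A2) & ~A3) & A4)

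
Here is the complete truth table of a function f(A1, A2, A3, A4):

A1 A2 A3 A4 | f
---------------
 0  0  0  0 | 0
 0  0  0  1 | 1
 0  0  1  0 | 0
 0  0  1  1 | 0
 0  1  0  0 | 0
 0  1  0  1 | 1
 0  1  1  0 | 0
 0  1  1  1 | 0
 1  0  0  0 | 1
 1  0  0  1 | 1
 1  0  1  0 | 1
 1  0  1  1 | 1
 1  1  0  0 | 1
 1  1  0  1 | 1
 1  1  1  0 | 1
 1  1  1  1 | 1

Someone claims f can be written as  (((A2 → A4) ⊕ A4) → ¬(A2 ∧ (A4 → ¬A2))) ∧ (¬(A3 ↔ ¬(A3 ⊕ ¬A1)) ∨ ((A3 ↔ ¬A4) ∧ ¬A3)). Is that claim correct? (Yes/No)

Test each input against both f and the formula:
  A1=0, A2=0, A3=0, A4=0: formula gives 0, f = 0 ✓
  A1=0, A2=0, A3=0, A4=1: formula gives 1, f = 1 ✓
  A1=0, A2=0, A3=1, A4=0: formula gives 0, f = 0 ✓
  A1=0, A2=0, A3=1, A4=1: formula gives 0, f = 0 ✓
  …and likewise for the remaining 12 rows.
Every row agrees, so the formula is equivalent.

Yes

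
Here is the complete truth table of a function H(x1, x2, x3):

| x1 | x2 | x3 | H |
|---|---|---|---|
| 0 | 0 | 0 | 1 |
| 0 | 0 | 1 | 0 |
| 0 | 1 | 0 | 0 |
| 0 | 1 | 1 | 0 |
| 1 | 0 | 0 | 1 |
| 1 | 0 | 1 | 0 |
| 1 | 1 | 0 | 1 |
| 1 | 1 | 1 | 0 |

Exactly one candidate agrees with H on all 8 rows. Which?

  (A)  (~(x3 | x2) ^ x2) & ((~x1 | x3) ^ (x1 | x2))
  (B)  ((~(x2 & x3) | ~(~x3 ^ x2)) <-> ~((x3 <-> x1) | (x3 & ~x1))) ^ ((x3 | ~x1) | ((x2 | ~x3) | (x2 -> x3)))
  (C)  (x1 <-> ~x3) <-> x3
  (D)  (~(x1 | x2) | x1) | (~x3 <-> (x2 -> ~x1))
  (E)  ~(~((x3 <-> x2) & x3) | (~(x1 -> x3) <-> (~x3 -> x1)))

A

(B) disagrees with H on (0,0,1) (formula → 1, table → 0); rule it out.
(C) disagrees with H on (0,0,1) (formula → 1, table → 0); rule it out.
(D) disagrees with H on (0,0,1) (formula → 1, table → 0); rule it out.
(E) disagrees with H on (0,0,0) (formula → 0, table → 1); rule it out.
Only (A) survives; checking it on all 8 rows confirms it matches H.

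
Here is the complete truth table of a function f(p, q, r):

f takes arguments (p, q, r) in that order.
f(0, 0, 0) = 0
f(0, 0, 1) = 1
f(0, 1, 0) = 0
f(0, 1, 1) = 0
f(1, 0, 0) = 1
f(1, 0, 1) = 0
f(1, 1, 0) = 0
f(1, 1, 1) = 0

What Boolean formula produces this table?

f(p, q, r) = ((NOT p AND NOT q) AND r) OR ((p AND NOT q) AND NOT r)

The 1-rows are (0,0,1), (1,0,0). Each contributes one minterm — ¬p·¬q·r; p·¬q·¬r — and their disjunction is a sum-of-products form of f.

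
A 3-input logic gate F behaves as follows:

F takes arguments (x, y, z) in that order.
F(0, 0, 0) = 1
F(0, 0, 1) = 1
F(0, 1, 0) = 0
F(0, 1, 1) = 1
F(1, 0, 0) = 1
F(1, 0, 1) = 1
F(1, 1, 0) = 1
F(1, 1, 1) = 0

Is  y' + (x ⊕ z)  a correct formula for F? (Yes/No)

Yes

Evaluate y' + (x ⊕ z) on each row and compare to F:
  x=0, y=0, z=0: formula gives 1, F = 1 ✓
  x=0, y=0, z=1: formula gives 1, F = 1 ✓
  x=0, y=1, z=0: formula gives 0, F = 0 ✓
  x=0, y=1, z=1: formula gives 1, F = 1 ✓
  x=1, y=0, z=0: formula gives 1, F = 1 ✓
  … (the remaining 3 rows also agree.)
Every row agrees, so the formula is equivalent.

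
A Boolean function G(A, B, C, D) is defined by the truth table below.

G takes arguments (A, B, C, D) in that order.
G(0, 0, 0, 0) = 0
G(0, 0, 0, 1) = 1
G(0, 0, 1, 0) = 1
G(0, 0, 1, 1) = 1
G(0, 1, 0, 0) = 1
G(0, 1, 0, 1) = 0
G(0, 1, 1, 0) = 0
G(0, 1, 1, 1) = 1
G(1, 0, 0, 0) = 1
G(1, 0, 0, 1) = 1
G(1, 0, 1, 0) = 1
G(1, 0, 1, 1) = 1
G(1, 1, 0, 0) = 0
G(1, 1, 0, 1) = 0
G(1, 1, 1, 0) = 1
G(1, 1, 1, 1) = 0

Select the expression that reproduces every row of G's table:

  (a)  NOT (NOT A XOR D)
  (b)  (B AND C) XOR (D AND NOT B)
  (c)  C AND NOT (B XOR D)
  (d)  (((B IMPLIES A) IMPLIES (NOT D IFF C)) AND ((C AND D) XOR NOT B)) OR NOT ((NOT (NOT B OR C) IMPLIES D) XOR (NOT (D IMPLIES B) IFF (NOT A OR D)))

(a) disagrees with G on (0,0,1,0) (formula → 0, table → 1); rule it out.
(b) disagrees with G on (0,0,1,0) (formula → 0, table → 1); rule it out.
(c) disagrees with G on (0,0,0,1) (formula → 0, table → 1); rule it out.
That leaves (d). Evaluating it on every row reproduces the table of G exactly.

d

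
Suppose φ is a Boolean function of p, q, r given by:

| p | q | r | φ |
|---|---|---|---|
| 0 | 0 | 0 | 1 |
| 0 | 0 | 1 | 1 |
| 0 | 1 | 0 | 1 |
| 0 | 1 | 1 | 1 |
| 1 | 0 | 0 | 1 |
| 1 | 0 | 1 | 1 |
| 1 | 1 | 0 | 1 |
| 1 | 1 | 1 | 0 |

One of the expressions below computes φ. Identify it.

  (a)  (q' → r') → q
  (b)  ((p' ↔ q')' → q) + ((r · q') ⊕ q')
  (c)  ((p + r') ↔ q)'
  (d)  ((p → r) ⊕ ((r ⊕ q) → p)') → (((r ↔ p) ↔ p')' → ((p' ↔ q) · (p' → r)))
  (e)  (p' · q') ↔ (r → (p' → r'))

d

(a) fails at (0,0,0): the formula yields 0, φ is 1.
(b) fails at (1,0,1): the formula yields 0, φ is 1.
(c) fails at (0,0,1): the formula yields 0, φ is 1.
(e) fails at (0,0,1): the formula yields 0, φ is 1.
That leaves (d). Evaluating it on every row reproduces the table of φ exactly.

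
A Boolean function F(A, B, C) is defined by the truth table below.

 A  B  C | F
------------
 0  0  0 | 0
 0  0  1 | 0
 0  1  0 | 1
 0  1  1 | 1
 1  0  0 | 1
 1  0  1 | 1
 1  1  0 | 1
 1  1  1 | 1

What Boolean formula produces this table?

F is 0 on only 2 rows — (0,0,0), (0,0,1). Writing each as a minterm (¬A·¬B·¬C, ¬A·¬B·C) and OR-ing them characterizes exactly where F=0, so F is the negation of that disjunction.

F(A, B, C) = not (((not A and not B) and not C) or ((not A and not B) and C))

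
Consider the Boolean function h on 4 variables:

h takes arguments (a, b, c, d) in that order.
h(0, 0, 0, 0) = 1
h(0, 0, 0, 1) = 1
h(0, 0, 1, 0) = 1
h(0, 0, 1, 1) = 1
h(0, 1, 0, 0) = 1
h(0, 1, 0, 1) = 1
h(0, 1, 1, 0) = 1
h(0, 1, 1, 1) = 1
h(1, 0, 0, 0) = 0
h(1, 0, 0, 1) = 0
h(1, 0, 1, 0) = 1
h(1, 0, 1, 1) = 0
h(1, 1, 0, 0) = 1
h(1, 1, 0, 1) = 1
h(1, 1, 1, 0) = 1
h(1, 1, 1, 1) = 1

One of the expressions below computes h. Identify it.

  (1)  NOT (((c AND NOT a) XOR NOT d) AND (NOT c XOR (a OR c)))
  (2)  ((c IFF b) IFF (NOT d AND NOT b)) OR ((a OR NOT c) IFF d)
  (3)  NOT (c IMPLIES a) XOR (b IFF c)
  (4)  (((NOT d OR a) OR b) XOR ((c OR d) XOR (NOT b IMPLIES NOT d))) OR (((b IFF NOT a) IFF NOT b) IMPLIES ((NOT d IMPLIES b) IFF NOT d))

(1) fails at (0,0,0,0): the formula yields 0, h is 1.
(2) fails at (0,1,1,1): the formula yields 0, h is 1.
(3) fails at (0,1,0,0): the formula yields 0, h is 1.
That leaves (4). Evaluating it on every row reproduces the table of h exactly.

4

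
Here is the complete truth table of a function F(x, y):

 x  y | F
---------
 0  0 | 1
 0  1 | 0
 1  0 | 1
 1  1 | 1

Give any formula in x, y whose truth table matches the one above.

This is y → x (false only at 0,1).

F(x, y) = y → x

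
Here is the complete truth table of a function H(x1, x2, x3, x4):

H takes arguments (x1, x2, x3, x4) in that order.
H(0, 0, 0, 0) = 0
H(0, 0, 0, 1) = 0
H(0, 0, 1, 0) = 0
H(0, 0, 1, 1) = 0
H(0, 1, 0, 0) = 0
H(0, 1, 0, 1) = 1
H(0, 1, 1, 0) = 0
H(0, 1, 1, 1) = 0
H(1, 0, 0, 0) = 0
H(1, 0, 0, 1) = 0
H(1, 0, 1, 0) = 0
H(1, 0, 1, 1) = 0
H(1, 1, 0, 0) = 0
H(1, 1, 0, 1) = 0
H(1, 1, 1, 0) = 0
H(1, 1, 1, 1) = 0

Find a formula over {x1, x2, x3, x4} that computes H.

H(x1, x2, x3, x4) = ((¬x1 ∧ x2) ∧ ¬x3) ∧ x4

H is 1 on exactly one input, (0,1,0,1), whose minterm is ¬x1·x2·¬x3·x4. So H is just that conjunction.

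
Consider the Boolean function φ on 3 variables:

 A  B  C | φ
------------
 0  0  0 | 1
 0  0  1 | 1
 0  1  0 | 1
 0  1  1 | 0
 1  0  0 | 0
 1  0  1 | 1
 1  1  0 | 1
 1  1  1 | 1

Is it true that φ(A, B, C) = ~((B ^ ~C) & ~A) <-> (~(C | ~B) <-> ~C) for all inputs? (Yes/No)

Check the formula against φ row by row:
  A=0, B=0, C=0: formula gives 1, φ = 1 ✓
  A=0, B=0, C=1: formula gives 1, φ = 1 ✓
  A=0, B=1, C=0: formula gives 1, φ = 1 ✓
  A=0, B=1, C=1: formula gives 0, φ = 0 ✓
  A=1, B=0, C=0: formula gives 0, φ = 0 ✓
  … (the remaining 3 rows also agree.)
Every row agrees, so the formula is equivalent.

Yes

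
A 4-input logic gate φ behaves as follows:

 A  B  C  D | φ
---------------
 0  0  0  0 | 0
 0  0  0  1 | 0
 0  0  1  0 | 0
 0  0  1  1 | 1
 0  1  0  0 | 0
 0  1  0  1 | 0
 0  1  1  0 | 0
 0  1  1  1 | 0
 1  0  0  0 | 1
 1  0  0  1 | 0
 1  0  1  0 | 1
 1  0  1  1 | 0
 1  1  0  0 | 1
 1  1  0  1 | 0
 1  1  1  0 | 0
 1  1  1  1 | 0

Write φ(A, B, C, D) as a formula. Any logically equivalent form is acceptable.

φ(A, B, C, D) = (((((¬A ∧ ¬B) ∧ C) ∧ D) ∨ (((A ∧ ¬B) ∧ ¬C) ∧ ¬D)) ∨ (((A ∧ ¬B) ∧ C) ∧ ¬D)) ∨ (((A ∧ B) ∧ ¬C) ∧ ¬D)

The 1-rows are (0,0,1,1), (1,0,0,0), (1,0,1,0), (1,1,0,0). Each contributes one minterm — ¬A·¬B·C·D; A·¬B·¬C·¬D; A·¬B·C·¬D; A·B·¬C·¬D — and their disjunction is a sum-of-products form of φ.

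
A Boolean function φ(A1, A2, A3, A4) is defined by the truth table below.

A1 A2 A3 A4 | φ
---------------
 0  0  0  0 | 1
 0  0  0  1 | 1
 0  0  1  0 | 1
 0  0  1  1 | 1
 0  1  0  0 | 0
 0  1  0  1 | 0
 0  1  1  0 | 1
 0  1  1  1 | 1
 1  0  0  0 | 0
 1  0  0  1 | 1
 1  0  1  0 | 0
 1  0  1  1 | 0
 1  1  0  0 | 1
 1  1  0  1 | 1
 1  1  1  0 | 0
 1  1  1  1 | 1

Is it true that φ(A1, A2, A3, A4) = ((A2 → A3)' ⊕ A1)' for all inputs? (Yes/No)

Check the formula against φ row by row:
  A1=0, A2=0, A3=0, A4=0: formula gives 1, φ = 1 ✓
  A1=0, A2=0, A3=0, A4=1: formula gives 1, φ = 1 ✓
  A1=0, A2=0, A3=1, A4=0: formula gives 1, φ = 1 ✓
  A1=0, A2=0, A3=1, A4=1: formula gives 1, φ = 1 ✓
  …
  A1=1, A2=0, A3=0, A4=1: formula gives 0, but φ = 1 ✗
Row (1,0,0,1) is a counterexample, so the formula is not equivalent to φ.

No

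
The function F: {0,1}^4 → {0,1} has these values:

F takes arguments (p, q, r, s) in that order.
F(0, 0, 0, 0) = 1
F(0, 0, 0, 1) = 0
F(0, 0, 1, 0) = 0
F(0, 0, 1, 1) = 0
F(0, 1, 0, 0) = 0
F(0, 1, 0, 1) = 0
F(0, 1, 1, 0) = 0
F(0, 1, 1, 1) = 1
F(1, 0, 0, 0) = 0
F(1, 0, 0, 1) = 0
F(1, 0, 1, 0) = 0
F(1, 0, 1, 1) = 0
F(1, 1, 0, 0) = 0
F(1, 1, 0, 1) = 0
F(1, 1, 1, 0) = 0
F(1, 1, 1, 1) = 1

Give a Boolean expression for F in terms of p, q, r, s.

Collect the rows where F=1 — (0,0,0,0), (0,1,1,1), (1,1,1,1) — and write one minterm per row: ¬p·¬q·¬r·¬s, ¬p·q·r·s, p·q·r·s. Their union (logical OR) reproduces the table exactly.

F(p, q, r, s) = ((((p' · q') · r') · s') + (((p' · q) · r) · s)) + (((p · q) · r) · s)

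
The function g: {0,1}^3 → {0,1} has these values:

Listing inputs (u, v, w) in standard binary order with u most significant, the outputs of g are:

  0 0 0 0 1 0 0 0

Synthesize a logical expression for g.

g(u, v, w) = (u ∧ ¬v) ∧ ¬w

g is 1 on exactly one input, (1,0,0), whose minterm is u·¬v·¬w. So g is just that conjunction.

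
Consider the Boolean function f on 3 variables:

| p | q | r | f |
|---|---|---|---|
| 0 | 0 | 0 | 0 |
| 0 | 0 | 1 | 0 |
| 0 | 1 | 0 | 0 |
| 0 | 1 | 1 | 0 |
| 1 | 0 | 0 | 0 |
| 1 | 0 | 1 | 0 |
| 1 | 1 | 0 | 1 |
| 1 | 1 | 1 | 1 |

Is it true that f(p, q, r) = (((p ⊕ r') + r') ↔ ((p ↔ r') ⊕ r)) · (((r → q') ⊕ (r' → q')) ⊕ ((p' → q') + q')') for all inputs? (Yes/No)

Yes

Test each input against both f and the formula:
  p=0, q=0, r=0: formula gives 0, f = 0 ✓
  p=0, q=0, r=1: formula gives 0, f = 0 ✓
  p=0, q=1, r=0: formula gives 0, f = 0 ✓
  p=0, q=1, r=1: formula gives 0, f = 0 ✓
  p=1, q=0, r=0: formula gives 0, f = 0 ✓
  … (the remaining 3 rows also agree.)
All 8 rows match — the expression computes f exactly.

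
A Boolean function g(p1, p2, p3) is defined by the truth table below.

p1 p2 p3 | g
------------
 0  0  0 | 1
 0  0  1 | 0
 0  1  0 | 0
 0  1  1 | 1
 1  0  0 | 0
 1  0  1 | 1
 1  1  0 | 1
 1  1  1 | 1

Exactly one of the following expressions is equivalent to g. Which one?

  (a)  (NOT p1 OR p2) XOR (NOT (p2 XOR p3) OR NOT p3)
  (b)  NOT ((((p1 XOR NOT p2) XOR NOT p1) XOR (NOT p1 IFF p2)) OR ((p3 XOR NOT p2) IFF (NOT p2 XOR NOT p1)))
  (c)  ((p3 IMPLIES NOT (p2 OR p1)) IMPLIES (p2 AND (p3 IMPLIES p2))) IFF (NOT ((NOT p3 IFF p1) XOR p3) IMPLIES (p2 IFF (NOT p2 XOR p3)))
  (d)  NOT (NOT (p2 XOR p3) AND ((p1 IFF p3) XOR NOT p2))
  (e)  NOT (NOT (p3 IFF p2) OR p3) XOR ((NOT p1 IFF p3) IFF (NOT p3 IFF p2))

c

(a) disagrees with g on (0,0,0) (formula → 0, table → 1); rule it out.
(b) disagrees with g on (0,1,0) (formula → 1, table → 0); rule it out.
(d) disagrees with g on (0,0,1) (formula → 1, table → 0); rule it out.
(e) disagrees with g on (0,0,0) (formula → 0, table → 1); rule it out.
(c) is the remaining candidate, and it agrees with g on all 8 inputs.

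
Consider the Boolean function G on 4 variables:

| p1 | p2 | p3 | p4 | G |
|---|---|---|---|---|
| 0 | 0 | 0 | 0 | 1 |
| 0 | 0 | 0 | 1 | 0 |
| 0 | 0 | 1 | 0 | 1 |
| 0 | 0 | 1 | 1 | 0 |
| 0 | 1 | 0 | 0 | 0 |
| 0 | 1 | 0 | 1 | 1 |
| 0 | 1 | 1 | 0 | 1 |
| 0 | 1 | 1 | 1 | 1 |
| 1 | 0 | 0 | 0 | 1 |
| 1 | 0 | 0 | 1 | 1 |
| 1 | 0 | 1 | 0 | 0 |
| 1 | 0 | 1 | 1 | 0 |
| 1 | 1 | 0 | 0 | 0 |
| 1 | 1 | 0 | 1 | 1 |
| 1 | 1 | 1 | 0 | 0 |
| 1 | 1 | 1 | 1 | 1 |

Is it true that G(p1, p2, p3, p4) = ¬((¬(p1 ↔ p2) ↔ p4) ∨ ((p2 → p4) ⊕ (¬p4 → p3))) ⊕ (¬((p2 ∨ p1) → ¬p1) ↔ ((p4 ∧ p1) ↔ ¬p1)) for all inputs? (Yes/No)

Check the formula against G row by row:
  p1=0, p2=0, p3=0, p4=0: formula gives 1, G = 1 ✓
  p1=0, p2=0, p3=0, p4=1: formula gives 0, G = 0 ✓
  p1=0, p2=0, p3=1, p4=0: formula gives 1, G = 1 ✓
  p1=0, p2=0, p3=1, p4=1: formula gives 0, G = 0 ✓
  …
  p1=1, p2=0, p3=0, p4=1: formula gives 0, but G = 1 ✗
A single disagreement suffices: at (1,0,0,1) they differ, so the formula does not compute G.

No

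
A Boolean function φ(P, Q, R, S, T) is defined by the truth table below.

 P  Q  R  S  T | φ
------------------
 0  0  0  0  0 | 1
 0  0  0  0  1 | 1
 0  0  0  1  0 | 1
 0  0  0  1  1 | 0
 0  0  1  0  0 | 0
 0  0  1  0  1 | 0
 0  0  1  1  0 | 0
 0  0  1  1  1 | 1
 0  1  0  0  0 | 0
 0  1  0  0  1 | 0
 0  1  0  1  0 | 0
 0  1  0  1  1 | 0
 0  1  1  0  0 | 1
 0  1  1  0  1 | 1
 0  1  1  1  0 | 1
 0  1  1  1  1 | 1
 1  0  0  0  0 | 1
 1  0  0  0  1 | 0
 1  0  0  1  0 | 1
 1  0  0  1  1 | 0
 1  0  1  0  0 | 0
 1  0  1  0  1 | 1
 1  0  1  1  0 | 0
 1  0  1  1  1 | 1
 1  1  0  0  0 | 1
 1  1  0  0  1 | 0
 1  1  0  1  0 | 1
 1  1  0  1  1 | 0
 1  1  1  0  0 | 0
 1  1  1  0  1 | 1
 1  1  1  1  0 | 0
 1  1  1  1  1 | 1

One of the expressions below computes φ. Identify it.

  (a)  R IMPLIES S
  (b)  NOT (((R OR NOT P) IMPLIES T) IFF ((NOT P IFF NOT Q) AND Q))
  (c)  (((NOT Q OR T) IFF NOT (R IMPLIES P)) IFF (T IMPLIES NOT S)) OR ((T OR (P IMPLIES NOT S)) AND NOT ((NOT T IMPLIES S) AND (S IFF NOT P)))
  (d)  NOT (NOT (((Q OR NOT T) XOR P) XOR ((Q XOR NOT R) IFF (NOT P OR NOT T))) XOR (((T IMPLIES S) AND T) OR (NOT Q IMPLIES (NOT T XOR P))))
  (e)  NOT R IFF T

d

(a): at (0,0,0,1,1) it gives 1, but φ = 0 — eliminated.
(b): at (0,0,0,0,0) it gives 0, but φ = 1 — eliminated.
(c): at (0,0,0,1,0) it gives 0, but φ = 1 — eliminated.
(e): at (0,0,0,0,0) it gives 0, but φ = 1 — eliminated.
Only (d) survives; checking it on all 32 rows confirms it matches φ.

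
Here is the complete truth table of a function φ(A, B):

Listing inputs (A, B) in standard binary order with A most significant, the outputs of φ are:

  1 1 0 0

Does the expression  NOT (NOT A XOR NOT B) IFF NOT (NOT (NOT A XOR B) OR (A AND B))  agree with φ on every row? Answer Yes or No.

Evaluate NOT (NOT A XOR NOT B) IFF NOT (NOT (NOT A XOR B) OR (A AND B)) on each row and compare to φ:
  A=0, B=0: formula gives 1, φ = 1 ✓
  A=0, B=1: formula gives 1, φ = 1 ✓
  A=1, B=0: formula gives 1, but φ = 0 ✗
A single disagreement suffices: at (1,0) they differ, so the formula does not compute φ.

No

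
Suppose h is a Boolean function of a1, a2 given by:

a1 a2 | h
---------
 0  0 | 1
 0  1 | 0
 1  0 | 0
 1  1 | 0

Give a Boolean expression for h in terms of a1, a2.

h(a1, a2) = (a1 + a2)'

The output is 1 only when every input is 0 — NOR of all inputs.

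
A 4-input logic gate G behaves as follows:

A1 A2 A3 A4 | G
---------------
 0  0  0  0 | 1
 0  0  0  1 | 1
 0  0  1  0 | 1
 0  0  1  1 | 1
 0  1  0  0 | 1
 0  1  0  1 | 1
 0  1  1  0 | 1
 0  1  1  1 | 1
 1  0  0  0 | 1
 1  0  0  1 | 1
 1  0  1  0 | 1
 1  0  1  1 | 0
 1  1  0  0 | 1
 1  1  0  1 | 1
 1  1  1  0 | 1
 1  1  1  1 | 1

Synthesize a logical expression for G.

G is 0 on exactly one input, (1,0,1,1), whose minterm is A1·¬A2·A3·A4. So G is the negation of that single conjunction.

G(A1, A2, A3, A4) = ¬(((A1 ∧ ¬A2) ∧ A3) ∧ A4)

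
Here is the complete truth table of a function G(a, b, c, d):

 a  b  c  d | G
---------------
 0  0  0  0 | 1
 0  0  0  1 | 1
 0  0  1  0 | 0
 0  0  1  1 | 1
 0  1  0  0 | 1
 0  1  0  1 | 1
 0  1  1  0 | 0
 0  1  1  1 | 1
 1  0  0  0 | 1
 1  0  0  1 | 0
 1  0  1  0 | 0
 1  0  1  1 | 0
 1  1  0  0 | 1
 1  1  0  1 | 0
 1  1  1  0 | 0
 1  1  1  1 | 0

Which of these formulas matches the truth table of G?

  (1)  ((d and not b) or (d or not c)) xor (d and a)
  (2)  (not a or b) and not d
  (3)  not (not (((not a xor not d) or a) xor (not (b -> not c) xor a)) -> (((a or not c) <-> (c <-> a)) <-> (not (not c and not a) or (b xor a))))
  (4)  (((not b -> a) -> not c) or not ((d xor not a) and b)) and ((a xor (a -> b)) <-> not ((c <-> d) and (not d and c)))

1

(2): at (0,0,0,1) it gives 0, but G = 1 — eliminated.
(3): at (0,0,0,1) it gives 0, but G = 1 — eliminated.
(4): at (0,0,1,0) it gives 1, but G = 0 — eliminated.
(1) is the remaining candidate, and it agrees with G on all 16 inputs.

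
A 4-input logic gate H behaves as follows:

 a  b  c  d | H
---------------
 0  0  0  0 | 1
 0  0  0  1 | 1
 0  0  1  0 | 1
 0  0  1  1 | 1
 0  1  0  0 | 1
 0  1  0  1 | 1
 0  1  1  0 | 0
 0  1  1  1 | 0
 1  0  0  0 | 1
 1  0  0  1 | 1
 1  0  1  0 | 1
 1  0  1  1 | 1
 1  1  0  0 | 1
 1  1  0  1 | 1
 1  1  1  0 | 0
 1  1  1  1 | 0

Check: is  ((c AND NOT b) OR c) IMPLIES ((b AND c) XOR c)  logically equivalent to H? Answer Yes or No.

Yes

Test each input against both H and the formula:
  a=0, b=0, c=0, d=0: formula gives 1, H = 1 ✓
  a=0, b=0, c=0, d=1: formula gives 1, H = 1 ✓
  a=0, b=0, c=1, d=0: formula gives 1, H = 1 ✓
  a=0, b=0, c=1, d=1: formula gives 1, H = 1 ✓
  … (the remaining 12 rows also agree.)
Every row agrees, so the formula is equivalent.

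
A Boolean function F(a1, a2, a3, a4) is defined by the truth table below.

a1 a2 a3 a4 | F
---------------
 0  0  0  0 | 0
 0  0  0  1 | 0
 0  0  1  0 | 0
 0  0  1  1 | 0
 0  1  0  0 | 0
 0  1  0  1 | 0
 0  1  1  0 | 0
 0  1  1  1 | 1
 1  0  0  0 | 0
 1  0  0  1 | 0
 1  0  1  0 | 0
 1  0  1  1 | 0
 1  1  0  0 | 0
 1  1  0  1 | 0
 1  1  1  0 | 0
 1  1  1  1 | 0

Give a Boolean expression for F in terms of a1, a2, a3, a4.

Only row (0,1,1,1) gives 1. That row's minterm ¬a1·a2·a3·a4 is F directly.

F(a1, a2, a3, a4) = ((¬a1 ∧ a2) ∧ a3) ∧ a4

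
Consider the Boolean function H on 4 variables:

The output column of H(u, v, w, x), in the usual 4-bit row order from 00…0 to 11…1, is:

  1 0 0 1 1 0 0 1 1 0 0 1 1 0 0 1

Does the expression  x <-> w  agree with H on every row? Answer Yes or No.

Test each input against both H and the formula:
  u=0, v=0, w=0, x=0: formula gives 1, H = 1 ✓
  u=0, v=0, w=0, x=1: formula gives 0, H = 0 ✓
  u=0, v=0, w=1, x=0: formula gives 0, H = 0 ✓
  u=0, v=0, w=1, x=1: formula gives 1, H = 1 ✓
  …and likewise for the remaining 12 rows.
Every row agrees, so the formula is equivalent.

Yes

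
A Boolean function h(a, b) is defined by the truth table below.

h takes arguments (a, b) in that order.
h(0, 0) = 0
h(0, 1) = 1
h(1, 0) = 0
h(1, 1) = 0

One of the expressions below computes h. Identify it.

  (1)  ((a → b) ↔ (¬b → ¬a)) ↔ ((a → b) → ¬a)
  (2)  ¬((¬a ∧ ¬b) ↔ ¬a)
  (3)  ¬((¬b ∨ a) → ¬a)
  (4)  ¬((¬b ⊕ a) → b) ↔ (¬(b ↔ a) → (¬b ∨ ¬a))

2

(1): at (0,0) it gives 1, but h = 0 — eliminated.
(3): at (0,1) it gives 0, but h = 1 — eliminated.
(4): at (0,0) it gives 1, but h = 0 — eliminated.
That leaves (2). Evaluating it on every row reproduces the table of h exactly.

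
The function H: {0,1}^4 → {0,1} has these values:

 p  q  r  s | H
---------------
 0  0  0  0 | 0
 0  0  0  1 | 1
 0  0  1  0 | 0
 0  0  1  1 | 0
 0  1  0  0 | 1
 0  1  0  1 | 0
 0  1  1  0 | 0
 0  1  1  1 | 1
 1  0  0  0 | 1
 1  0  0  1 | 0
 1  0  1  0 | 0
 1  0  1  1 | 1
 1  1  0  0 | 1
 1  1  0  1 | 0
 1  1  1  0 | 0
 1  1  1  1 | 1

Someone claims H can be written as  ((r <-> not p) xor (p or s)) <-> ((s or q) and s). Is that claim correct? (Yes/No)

No

Check the formula against H row by row:
  p=0, q=0, r=0, s=0: formula gives 1, but H = 0 ✗
Since they disagree at (0,0,0,0), the expression is not a correct formula for H.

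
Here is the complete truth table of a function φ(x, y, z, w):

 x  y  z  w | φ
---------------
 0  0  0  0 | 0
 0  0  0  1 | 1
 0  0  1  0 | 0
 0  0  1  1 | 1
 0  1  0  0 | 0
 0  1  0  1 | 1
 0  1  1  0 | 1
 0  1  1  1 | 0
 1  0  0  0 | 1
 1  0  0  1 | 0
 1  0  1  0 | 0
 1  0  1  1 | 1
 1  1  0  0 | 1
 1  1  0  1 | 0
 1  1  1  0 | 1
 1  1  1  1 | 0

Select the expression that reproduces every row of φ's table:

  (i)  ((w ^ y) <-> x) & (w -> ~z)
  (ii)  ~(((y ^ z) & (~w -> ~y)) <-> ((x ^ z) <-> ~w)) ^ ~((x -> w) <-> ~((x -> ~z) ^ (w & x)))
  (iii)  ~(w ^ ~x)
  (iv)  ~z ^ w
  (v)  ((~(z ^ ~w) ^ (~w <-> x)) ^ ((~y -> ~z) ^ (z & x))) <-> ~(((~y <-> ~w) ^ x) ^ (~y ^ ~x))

v

(i) disagrees with φ on (0,0,0,0) (formula → 1, table → 0); rule it out.
(ii) disagrees with φ on (0,0,0,0) (formula → 1, table → 0); rule it out.
(iii) disagrees with φ on (0,1,1,0) (formula → 0, table → 1); rule it out.
(iv) disagrees with φ on (0,0,0,0) (formula → 1, table → 0); rule it out.
Only (v) survives; checking it on all 16 rows confirms it matches φ.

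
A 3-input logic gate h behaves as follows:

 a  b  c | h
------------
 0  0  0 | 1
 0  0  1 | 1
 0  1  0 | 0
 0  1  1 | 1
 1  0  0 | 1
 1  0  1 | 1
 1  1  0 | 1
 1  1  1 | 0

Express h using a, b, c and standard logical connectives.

h(a, b, c) = ¬(((¬a ∧ b) ∧ ¬c) ∨ ((a ∧ b) ∧ c))

The 0-rows are (0,1,0), (1,1,1). Take each as a conjunction (¬a·b·¬c, a·b·c), form their disjunction, and complement — that gives a formula that is 1 everywhere h is.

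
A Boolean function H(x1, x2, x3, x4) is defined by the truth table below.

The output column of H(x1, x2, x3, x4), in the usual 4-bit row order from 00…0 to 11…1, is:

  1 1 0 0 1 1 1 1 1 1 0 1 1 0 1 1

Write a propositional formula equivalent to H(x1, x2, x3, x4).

H(x1, x2, x3, x4) = not ((((((not x1 and not x2) and x3) and not x4) or (((not x1 and not x2) and x3) and x4)) or (((x1 and not x2) and x3) and not x4)) or (((x1 and x2) and not x3) and x4))

The 0-rows are (0,0,1,0), (0,0,1,1), (1,0,1,0), (1,1,0,1). Take each as a conjunction (¬x1·¬x2·x3·¬x4, ¬x1·¬x2·x3·x4, x1·¬x2·x3·¬x4, x1·x2·¬x3·x4), form their disjunction, and complement — that gives a formula that is 1 everywhere H is.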